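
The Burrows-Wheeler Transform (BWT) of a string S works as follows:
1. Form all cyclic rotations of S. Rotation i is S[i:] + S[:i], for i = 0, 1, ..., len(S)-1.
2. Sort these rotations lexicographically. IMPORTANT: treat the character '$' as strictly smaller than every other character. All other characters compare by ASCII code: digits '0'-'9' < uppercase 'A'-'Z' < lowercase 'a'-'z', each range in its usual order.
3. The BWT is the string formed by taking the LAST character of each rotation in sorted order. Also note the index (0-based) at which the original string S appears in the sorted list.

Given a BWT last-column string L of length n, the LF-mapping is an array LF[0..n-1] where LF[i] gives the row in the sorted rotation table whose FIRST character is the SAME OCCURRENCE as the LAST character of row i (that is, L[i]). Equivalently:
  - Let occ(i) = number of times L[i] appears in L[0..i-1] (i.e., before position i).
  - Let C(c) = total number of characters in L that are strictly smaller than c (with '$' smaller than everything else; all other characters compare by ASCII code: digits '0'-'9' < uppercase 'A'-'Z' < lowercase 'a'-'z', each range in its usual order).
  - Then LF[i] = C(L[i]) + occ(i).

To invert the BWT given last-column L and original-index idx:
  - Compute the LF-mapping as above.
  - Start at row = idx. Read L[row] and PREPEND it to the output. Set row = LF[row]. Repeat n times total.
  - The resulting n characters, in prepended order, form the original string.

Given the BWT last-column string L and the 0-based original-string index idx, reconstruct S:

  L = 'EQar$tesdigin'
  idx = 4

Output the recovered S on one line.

LF mapping: 1 2 3 10 0 12 5 11 4 7 6 8 9
Walk LF starting at row 4, prepending L[row]:
  step 1: row=4, L[4]='$', prepend. Next row=LF[4]=0
  step 2: row=0, L[0]='E', prepend. Next row=LF[0]=1
  step 3: row=1, L[1]='Q', prepend. Next row=LF[1]=2
  step 4: row=2, L[2]='a', prepend. Next row=LF[2]=3
  step 5: row=3, L[3]='r', prepend. Next row=LF[3]=10
  step 6: row=10, L[10]='g', prepend. Next row=LF[10]=6
  step 7: row=6, L[6]='e', prepend. Next row=LF[6]=5
  step 8: row=5, L[5]='t', prepend. Next row=LF[5]=12
  step 9: row=12, L[12]='n', prepend. Next row=LF[12]=9
  step 10: row=9, L[9]='i', prepend. Next row=LF[9]=7
  step 11: row=7, L[7]='s', prepend. Next row=LF[7]=11
  step 12: row=11, L[11]='i', prepend. Next row=LF[11]=8
  step 13: row=8, L[8]='d', prepend. Next row=LF[8]=4
Reversed output: disintegraQE$

Answer: disintegraQE$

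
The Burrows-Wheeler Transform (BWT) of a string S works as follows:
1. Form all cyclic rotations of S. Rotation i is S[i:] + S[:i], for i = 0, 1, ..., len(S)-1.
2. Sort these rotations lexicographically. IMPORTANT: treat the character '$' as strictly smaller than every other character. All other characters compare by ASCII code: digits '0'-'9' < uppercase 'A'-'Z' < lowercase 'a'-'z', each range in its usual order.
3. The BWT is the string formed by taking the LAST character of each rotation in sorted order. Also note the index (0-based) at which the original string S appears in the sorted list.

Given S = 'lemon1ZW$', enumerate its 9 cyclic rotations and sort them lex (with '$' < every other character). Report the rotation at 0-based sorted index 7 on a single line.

All 9 rotations (rotation i = S[i:]+S[:i]):
  rot[0] = lemon1ZW$
  rot[1] = emon1ZW$l
  rot[2] = mon1ZW$le
  rot[3] = on1ZW$lem
  rot[4] = n1ZW$lemo
  rot[5] = 1ZW$lemon
  rot[6] = ZW$lemon1
  rot[7] = W$lemon1Z
  rot[8] = $lemon1ZW
Sorted (with $ < everything):
  sorted[0] = $lemon1ZW
  sorted[1] = 1ZW$lemon
  sorted[2] = W$lemon1Z
  sorted[3] = ZW$lemon1
  sorted[4] = emon1ZW$l
  sorted[5] = lemon1ZW$
  sorted[6] = mon1ZW$le
  sorted[7] = n1ZW$lemo
  sorted[8] = on1ZW$lem
sorted[7] = n1ZW$lemo

Answer: n1ZW$lemo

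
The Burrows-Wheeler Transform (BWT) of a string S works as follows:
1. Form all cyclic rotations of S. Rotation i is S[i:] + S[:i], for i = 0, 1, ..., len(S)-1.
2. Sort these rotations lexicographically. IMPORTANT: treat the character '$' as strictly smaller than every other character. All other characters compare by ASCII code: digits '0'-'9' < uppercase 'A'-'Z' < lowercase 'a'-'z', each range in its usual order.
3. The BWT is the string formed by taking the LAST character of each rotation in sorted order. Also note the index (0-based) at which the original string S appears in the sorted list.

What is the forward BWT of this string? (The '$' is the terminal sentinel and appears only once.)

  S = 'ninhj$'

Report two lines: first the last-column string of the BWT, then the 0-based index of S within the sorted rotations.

All 6 rotations (rotation i = S[i:]+S[:i]):
  rot[0] = ninhj$
  rot[1] = inhj$n
  rot[2] = nhj$ni
  rot[3] = hj$nin
  rot[4] = j$ninh
  rot[5] = $ninhj
Sorted (with $ < everything):
  sorted[0] = $ninhj  (last char: 'j')
  sorted[1] = hj$nin  (last char: 'n')
  sorted[2] = inhj$n  (last char: 'n')
  sorted[3] = j$ninh  (last char: 'h')
  sorted[4] = nhj$ni  (last char: 'i')
  sorted[5] = ninhj$  (last char: '$')
Last column: jnnhi$
Original string S is at sorted index 5

Answer: jnnhi$
5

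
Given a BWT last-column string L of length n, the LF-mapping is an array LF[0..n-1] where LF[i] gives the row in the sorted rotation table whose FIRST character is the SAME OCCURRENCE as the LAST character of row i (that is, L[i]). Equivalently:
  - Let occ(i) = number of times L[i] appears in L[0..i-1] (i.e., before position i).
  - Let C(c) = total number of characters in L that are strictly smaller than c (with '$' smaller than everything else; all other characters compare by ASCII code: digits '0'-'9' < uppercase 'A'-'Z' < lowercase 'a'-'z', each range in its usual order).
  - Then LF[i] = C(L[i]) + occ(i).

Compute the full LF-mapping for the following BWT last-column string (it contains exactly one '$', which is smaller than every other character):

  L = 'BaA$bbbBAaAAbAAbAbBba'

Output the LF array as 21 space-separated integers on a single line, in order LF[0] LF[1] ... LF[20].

Char counts: '$':1, 'A':7, 'B':3, 'a':3, 'b':7
C (first-col start): C('$')=0, C('A')=1, C('B')=8, C('a')=11, C('b')=14
L[0]='B': occ=0, LF[0]=C('B')+0=8+0=8
L[1]='a': occ=0, LF[1]=C('a')+0=11+0=11
L[2]='A': occ=0, LF[2]=C('A')+0=1+0=1
L[3]='$': occ=0, LF[3]=C('$')+0=0+0=0
L[4]='b': occ=0, LF[4]=C('b')+0=14+0=14
L[5]='b': occ=1, LF[5]=C('b')+1=14+1=15
L[6]='b': occ=2, LF[6]=C('b')+2=14+2=16
L[7]='B': occ=1, LF[7]=C('B')+1=8+1=9
L[8]='A': occ=1, LF[8]=C('A')+1=1+1=2
L[9]='a': occ=1, LF[9]=C('a')+1=11+1=12
L[10]='A': occ=2, LF[10]=C('A')+2=1+2=3
L[11]='A': occ=3, LF[11]=C('A')+3=1+3=4
L[12]='b': occ=3, LF[12]=C('b')+3=14+3=17
L[13]='A': occ=4, LF[13]=C('A')+4=1+4=5
L[14]='A': occ=5, LF[14]=C('A')+5=1+5=6
L[15]='b': occ=4, LF[15]=C('b')+4=14+4=18
L[16]='A': occ=6, LF[16]=C('A')+6=1+6=7
L[17]='b': occ=5, LF[17]=C('b')+5=14+5=19
L[18]='B': occ=2, LF[18]=C('B')+2=8+2=10
L[19]='b': occ=6, LF[19]=C('b')+6=14+6=20
L[20]='a': occ=2, LF[20]=C('a')+2=11+2=13

Answer: 8 11 1 0 14 15 16 9 2 12 3 4 17 5 6 18 7 19 10 20 13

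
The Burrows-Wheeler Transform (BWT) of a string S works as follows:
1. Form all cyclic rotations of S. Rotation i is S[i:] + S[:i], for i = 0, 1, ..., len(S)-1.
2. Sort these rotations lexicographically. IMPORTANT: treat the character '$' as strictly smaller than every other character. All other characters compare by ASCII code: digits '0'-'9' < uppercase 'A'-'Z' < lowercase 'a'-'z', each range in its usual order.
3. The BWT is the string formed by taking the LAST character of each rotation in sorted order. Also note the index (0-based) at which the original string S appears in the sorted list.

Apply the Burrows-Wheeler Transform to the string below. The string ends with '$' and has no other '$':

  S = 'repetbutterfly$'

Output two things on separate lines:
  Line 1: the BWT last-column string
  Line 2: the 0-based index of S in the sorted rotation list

Answer: ytrtprfe$eetubl
8

Derivation:
All 15 rotations (rotation i = S[i:]+S[:i]):
  rot[0] = repetbutterfly$
  rot[1] = epetbutterfly$r
  rot[2] = petbutterfly$re
  rot[3] = etbutterfly$rep
  rot[4] = tbutterfly$repe
  rot[5] = butterfly$repet
  rot[6] = utterfly$repetb
  rot[7] = tterfly$repetbu
  rot[8] = terfly$repetbut
  rot[9] = erfly$repetbutt
  rot[10] = rfly$repetbutte
  rot[11] = fly$repetbutter
  rot[12] = ly$repetbutterf
  rot[13] = y$repetbutterfl
  rot[14] = $repetbutterfly
Sorted (with $ < everything):
  sorted[0] = $repetbutterfly  (last char: 'y')
  sorted[1] = butterfly$repet  (last char: 't')
  sorted[2] = epetbutterfly$r  (last char: 'r')
  sorted[3] = erfly$repetbutt  (last char: 't')
  sorted[4] = etbutterfly$rep  (last char: 'p')
  sorted[5] = fly$repetbutter  (last char: 'r')
  sorted[6] = ly$repetbutterf  (last char: 'f')
  sorted[7] = petbutterfly$re  (last char: 'e')
  sorted[8] = repetbutterfly$  (last char: '$')
  sorted[9] = rfly$repetbutte  (last char: 'e')
  sorted[10] = tbutterfly$repe  (last char: 'e')
  sorted[11] = terfly$repetbut  (last char: 't')
  sorted[12] = tterfly$repetbu  (last char: 'u')
  sorted[13] = utterfly$repetb  (last char: 'b')
  sorted[14] = y$repetbutterfl  (last char: 'l')
Last column: ytrtprfe$eetubl
Original string S is at sorted index 8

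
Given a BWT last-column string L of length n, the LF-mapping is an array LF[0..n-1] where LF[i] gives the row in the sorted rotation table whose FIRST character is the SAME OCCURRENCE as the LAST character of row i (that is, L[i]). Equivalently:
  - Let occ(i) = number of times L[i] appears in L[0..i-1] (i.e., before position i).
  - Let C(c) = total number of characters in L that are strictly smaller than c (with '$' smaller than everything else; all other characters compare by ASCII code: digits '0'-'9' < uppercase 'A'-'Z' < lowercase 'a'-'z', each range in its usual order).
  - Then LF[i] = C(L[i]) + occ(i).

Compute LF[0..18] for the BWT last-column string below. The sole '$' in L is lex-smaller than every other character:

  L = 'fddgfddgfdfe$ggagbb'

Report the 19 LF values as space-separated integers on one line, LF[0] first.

Answer: 10 4 5 14 11 6 7 15 12 8 13 9 0 16 17 1 18 2 3

Derivation:
Char counts: '$':1, 'a':1, 'b':2, 'd':5, 'e':1, 'f':4, 'g':5
C (first-col start): C('$')=0, C('a')=1, C('b')=2, C('d')=4, C('e')=9, C('f')=10, C('g')=14
L[0]='f': occ=0, LF[0]=C('f')+0=10+0=10
L[1]='d': occ=0, LF[1]=C('d')+0=4+0=4
L[2]='d': occ=1, LF[2]=C('d')+1=4+1=5
L[3]='g': occ=0, LF[3]=C('g')+0=14+0=14
L[4]='f': occ=1, LF[4]=C('f')+1=10+1=11
L[5]='d': occ=2, LF[5]=C('d')+2=4+2=6
L[6]='d': occ=3, LF[6]=C('d')+3=4+3=7
L[7]='g': occ=1, LF[7]=C('g')+1=14+1=15
L[8]='f': occ=2, LF[8]=C('f')+2=10+2=12
L[9]='d': occ=4, LF[9]=C('d')+4=4+4=8
L[10]='f': occ=3, LF[10]=C('f')+3=10+3=13
L[11]='e': occ=0, LF[11]=C('e')+0=9+0=9
L[12]='$': occ=0, LF[12]=C('$')+0=0+0=0
L[13]='g': occ=2, LF[13]=C('g')+2=14+2=16
L[14]='g': occ=3, LF[14]=C('g')+3=14+3=17
L[15]='a': occ=0, LF[15]=C('a')+0=1+0=1
L[16]='g': occ=4, LF[16]=C('g')+4=14+4=18
L[17]='b': occ=0, LF[17]=C('b')+0=2+0=2
L[18]='b': occ=1, LF[18]=C('b')+1=2+1=3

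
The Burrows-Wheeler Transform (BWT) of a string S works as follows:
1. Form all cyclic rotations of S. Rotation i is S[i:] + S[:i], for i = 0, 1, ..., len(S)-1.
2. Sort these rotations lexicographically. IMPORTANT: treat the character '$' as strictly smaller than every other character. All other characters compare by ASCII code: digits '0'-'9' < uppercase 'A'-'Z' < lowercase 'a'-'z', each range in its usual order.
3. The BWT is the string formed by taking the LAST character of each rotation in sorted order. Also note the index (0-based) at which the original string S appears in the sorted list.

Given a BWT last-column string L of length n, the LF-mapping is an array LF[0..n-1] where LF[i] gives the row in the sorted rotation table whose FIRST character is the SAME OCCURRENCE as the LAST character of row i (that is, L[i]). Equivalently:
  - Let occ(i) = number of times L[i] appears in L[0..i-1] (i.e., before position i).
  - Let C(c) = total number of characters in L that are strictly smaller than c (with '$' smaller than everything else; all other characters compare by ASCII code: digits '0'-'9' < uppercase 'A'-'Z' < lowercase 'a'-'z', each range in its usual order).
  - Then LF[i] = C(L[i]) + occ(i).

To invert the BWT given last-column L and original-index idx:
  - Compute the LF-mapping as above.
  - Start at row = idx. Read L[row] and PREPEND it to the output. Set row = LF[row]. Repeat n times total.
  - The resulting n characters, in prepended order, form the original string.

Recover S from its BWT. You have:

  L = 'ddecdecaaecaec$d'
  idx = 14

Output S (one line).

Answer: edaceccdcadeead$

Derivation:
LF mapping: 8 9 12 4 10 13 5 1 2 14 6 3 15 7 0 11
Walk LF starting at row 14, prepending L[row]:
  step 1: row=14, L[14]='$', prepend. Next row=LF[14]=0
  step 2: row=0, L[0]='d', prepend. Next row=LF[0]=8
  step 3: row=8, L[8]='a', prepend. Next row=LF[8]=2
  step 4: row=2, L[2]='e', prepend. Next row=LF[2]=12
  step 5: row=12, L[12]='e', prepend. Next row=LF[12]=15
  step 6: row=15, L[15]='d', prepend. Next row=LF[15]=11
  step 7: row=11, L[11]='a', prepend. Next row=LF[11]=3
  step 8: row=3, L[3]='c', prepend. Next row=LF[3]=4
  step 9: row=4, L[4]='d', prepend. Next row=LF[4]=10
  step 10: row=10, L[10]='c', prepend. Next row=LF[10]=6
  step 11: row=6, L[6]='c', prepend. Next row=LF[6]=5
  step 12: row=5, L[5]='e', prepend. Next row=LF[5]=13
  step 13: row=13, L[13]='c', prepend. Next row=LF[13]=7
  step 14: row=7, L[7]='a', prepend. Next row=LF[7]=1
  step 15: row=1, L[1]='d', prepend. Next row=LF[1]=9
  step 16: row=9, L[9]='e', prepend. Next row=LF[9]=14
Reversed output: edaceccdcadeead$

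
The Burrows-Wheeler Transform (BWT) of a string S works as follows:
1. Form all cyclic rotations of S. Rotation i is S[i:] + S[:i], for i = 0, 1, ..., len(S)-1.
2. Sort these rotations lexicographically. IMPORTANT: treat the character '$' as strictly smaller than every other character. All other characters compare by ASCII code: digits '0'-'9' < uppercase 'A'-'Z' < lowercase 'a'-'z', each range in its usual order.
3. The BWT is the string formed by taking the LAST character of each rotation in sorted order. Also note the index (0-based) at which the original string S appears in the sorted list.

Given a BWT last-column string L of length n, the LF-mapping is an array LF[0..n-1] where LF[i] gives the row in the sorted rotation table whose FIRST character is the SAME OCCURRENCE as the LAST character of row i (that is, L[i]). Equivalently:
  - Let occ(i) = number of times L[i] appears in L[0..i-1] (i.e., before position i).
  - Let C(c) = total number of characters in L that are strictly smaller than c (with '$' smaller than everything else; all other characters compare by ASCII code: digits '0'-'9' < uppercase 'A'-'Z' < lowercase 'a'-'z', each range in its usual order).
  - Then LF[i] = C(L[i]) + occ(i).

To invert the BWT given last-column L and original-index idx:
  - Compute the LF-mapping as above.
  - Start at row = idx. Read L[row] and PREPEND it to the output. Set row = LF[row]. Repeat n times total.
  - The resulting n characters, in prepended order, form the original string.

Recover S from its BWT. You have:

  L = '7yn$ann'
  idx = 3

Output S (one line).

Answer: nanny7$

Derivation:
LF mapping: 1 6 3 0 2 4 5
Walk LF starting at row 3, prepending L[row]:
  step 1: row=3, L[3]='$', prepend. Next row=LF[3]=0
  step 2: row=0, L[0]='7', prepend. Next row=LF[0]=1
  step 3: row=1, L[1]='y', prepend. Next row=LF[1]=6
  step 4: row=6, L[6]='n', prepend. Next row=LF[6]=5
  step 5: row=5, L[5]='n', prepend. Next row=LF[5]=4
  step 6: row=4, L[4]='a', prepend. Next row=LF[4]=2
  step 7: row=2, L[2]='n', prepend. Next row=LF[2]=3
Reversed output: nanny7$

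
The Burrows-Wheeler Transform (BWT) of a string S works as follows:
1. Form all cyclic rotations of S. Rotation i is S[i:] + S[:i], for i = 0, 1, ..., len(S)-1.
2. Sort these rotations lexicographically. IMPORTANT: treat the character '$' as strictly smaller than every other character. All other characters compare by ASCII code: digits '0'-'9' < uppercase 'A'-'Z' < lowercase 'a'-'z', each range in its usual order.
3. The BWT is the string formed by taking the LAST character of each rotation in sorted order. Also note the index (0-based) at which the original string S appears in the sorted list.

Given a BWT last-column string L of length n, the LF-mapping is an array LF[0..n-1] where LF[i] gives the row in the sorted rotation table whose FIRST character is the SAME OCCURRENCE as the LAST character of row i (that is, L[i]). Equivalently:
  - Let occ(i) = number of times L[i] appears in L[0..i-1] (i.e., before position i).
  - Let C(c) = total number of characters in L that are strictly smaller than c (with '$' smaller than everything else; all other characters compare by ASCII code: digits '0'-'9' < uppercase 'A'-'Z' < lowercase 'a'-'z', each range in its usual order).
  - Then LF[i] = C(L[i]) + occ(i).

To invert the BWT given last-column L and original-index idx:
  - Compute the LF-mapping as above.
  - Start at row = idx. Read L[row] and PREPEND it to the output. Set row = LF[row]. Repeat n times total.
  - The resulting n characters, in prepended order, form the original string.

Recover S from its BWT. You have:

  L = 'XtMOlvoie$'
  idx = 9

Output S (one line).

Answer: violetMOX$

Derivation:
LF mapping: 3 8 1 2 6 9 7 5 4 0
Walk LF starting at row 9, prepending L[row]:
  step 1: row=9, L[9]='$', prepend. Next row=LF[9]=0
  step 2: row=0, L[0]='X', prepend. Next row=LF[0]=3
  step 3: row=3, L[3]='O', prepend. Next row=LF[3]=2
  step 4: row=2, L[2]='M', prepend. Next row=LF[2]=1
  step 5: row=1, L[1]='t', prepend. Next row=LF[1]=8
  step 6: row=8, L[8]='e', prepend. Next row=LF[8]=4
  step 7: row=4, L[4]='l', prepend. Next row=LF[4]=6
  step 8: row=6, L[6]='o', prepend. Next row=LF[6]=7
  step 9: row=7, L[7]='i', prepend. Next row=LF[7]=5
  step 10: row=5, L[5]='v', prepend. Next row=LF[5]=9
Reversed output: violetMOX$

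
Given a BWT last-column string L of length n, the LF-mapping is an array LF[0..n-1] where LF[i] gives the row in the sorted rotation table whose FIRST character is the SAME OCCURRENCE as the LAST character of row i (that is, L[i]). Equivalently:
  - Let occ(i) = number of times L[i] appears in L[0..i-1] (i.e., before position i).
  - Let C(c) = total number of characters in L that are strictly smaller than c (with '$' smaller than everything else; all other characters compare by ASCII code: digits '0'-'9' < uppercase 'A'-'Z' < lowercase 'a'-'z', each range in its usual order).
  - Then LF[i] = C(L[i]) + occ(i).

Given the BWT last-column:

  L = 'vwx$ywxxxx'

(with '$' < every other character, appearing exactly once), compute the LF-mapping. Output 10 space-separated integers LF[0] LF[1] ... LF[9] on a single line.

Char counts: '$':1, 'v':1, 'w':2, 'x':5, 'y':1
C (first-col start): C('$')=0, C('v')=1, C('w')=2, C('x')=4, C('y')=9
L[0]='v': occ=0, LF[0]=C('v')+0=1+0=1
L[1]='w': occ=0, LF[1]=C('w')+0=2+0=2
L[2]='x': occ=0, LF[2]=C('x')+0=4+0=4
L[3]='$': occ=0, LF[3]=C('$')+0=0+0=0
L[4]='y': occ=0, LF[4]=C('y')+0=9+0=9
L[5]='w': occ=1, LF[5]=C('w')+1=2+1=3
L[6]='x': occ=1, LF[6]=C('x')+1=4+1=5
L[7]='x': occ=2, LF[7]=C('x')+2=4+2=6
L[8]='x': occ=3, LF[8]=C('x')+3=4+3=7
L[9]='x': occ=4, LF[9]=C('x')+4=4+4=8

Answer: 1 2 4 0 9 3 5 6 7 8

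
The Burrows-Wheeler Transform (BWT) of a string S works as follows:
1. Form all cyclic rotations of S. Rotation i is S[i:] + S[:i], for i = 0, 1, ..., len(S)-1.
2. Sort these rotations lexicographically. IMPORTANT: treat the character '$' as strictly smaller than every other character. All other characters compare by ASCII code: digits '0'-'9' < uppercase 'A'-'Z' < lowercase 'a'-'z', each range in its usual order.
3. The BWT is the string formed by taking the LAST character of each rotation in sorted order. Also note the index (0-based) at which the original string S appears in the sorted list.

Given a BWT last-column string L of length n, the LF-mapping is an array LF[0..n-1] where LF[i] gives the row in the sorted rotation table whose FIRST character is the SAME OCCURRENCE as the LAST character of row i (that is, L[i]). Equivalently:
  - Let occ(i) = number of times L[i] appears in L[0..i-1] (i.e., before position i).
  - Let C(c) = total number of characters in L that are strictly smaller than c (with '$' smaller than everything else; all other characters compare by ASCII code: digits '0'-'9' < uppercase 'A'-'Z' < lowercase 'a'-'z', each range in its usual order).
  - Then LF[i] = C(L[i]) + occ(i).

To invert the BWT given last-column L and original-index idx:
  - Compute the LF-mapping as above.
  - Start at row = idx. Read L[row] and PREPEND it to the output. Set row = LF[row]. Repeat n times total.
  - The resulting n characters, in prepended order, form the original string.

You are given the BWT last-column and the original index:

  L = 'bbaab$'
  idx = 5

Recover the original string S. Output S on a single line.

Answer: bbaab$

Derivation:
LF mapping: 3 4 1 2 5 0
Walk LF starting at row 5, prepending L[row]:
  step 1: row=5, L[5]='$', prepend. Next row=LF[5]=0
  step 2: row=0, L[0]='b', prepend. Next row=LF[0]=3
  step 3: row=3, L[3]='a', prepend. Next row=LF[3]=2
  step 4: row=2, L[2]='a', prepend. Next row=LF[2]=1
  step 5: row=1, L[1]='b', prepend. Next row=LF[1]=4
  step 6: row=4, L[4]='b', prepend. Next row=LF[4]=5
Reversed output: bbaab$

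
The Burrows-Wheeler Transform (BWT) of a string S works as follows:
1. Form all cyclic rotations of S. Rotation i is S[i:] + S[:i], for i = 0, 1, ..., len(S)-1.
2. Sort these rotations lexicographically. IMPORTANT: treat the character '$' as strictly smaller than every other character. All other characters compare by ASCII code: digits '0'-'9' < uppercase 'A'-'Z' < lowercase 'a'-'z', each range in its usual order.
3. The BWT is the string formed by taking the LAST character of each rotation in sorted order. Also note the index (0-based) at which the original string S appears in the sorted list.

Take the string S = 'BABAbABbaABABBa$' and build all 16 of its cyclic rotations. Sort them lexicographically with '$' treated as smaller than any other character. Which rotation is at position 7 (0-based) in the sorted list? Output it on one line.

All 16 rotations (rotation i = S[i:]+S[:i]):
  rot[0] = BABAbABbaABABBa$
  rot[1] = ABAbABbaABABBa$B
  rot[2] = BAbABbaABABBa$BA
  rot[3] = AbABbaABABBa$BAB
  rot[4] = bABbaABABBa$BABA
  rot[5] = ABbaABABBa$BABAb
  rot[6] = BbaABABBa$BABAbA
  rot[7] = baABABBa$BABAbAB
  rot[8] = aABABBa$BABAbABb
  rot[9] = ABABBa$BABAbABba
  rot[10] = BABBa$BABAbABbaA
  rot[11] = ABBa$BABAbABbaAB
  rot[12] = BBa$BABAbABbaABA
  rot[13] = Ba$BABAbABbaABAB
  rot[14] = a$BABAbABbaABABB
  rot[15] = $BABAbABbaABABBa
Sorted (with $ < everything):
  sorted[0] = $BABAbABbaABABBa
  sorted[1] = ABABBa$BABAbABba
  sorted[2] = ABAbABbaABABBa$B
  sorted[3] = ABBa$BABAbABbaAB
  sorted[4] = ABbaABABBa$BABAb
  sorted[5] = AbABbaABABBa$BAB
  sorted[6] = BABAbABbaABABBa$
  sorted[7] = BABBa$BABAbABbaA
  sorted[8] = BAbABbaABABBa$BA
  sorted[9] = BBa$BABAbABbaABA
  sorted[10] = Ba$BABAbABbaABAB
  sorted[11] = BbaABABBa$BABAbA
  sorted[12] = a$BABAbABbaABABB
  sorted[13] = aABABBa$BABAbABb
  sorted[14] = bABbaABABBa$BABA
  sorted[15] = baABABBa$BABAbAB
sorted[7] = BABBa$BABAbABbaA

Answer: BABBa$BABAbABbaA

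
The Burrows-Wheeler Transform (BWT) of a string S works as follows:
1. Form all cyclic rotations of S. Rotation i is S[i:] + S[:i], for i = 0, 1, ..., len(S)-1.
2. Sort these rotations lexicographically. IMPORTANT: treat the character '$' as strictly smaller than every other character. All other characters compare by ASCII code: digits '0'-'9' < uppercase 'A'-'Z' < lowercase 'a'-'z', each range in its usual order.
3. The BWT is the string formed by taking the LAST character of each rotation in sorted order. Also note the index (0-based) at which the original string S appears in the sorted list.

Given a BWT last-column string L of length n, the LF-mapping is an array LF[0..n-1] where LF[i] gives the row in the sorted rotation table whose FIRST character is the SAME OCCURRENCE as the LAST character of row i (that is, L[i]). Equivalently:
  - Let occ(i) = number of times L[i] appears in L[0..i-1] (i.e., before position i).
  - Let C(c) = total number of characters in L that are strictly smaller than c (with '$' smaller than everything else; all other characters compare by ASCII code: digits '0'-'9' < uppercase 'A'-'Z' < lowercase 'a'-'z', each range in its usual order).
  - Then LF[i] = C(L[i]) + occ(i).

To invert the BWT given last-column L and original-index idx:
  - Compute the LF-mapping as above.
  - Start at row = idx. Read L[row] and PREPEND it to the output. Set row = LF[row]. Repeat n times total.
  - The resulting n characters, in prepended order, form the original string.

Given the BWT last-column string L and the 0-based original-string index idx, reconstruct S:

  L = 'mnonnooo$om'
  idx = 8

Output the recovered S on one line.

LF mapping: 1 3 6 4 5 7 8 9 0 10 2
Walk LF starting at row 8, prepending L[row]:
  step 1: row=8, L[8]='$', prepend. Next row=LF[8]=0
  step 2: row=0, L[0]='m', prepend. Next row=LF[0]=1
  step 3: row=1, L[1]='n', prepend. Next row=LF[1]=3
  step 4: row=3, L[3]='n', prepend. Next row=LF[3]=4
  step 5: row=4, L[4]='n', prepend. Next row=LF[4]=5
  step 6: row=5, L[5]='o', prepend. Next row=LF[5]=7
  step 7: row=7, L[7]='o', prepend. Next row=LF[7]=9
  step 8: row=9, L[9]='o', prepend. Next row=LF[9]=10
  step 9: row=10, L[10]='m', prepend. Next row=LF[10]=2
  step 10: row=2, L[2]='o', prepend. Next row=LF[2]=6
  step 11: row=6, L[6]='o', prepend. Next row=LF[6]=8
Reversed output: oomooonnnm$

Answer: oomooonnnm$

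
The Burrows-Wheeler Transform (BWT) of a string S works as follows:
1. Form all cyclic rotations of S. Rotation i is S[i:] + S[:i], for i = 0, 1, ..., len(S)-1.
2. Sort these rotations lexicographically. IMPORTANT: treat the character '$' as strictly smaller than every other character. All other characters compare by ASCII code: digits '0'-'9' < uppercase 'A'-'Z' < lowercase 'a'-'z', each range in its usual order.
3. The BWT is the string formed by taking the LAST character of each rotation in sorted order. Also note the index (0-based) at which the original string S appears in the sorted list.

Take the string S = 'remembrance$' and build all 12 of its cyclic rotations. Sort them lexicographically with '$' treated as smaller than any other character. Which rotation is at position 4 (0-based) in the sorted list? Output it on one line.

Answer: e$remembranc

Derivation:
All 12 rotations (rotation i = S[i:]+S[:i]):
  rot[0] = remembrance$
  rot[1] = emembrance$r
  rot[2] = membrance$re
  rot[3] = embrance$rem
  rot[4] = mbrance$reme
  rot[5] = brance$remem
  rot[6] = rance$rememb
  rot[7] = ance$remembr
  rot[8] = nce$remembra
  rot[9] = ce$remembran
  rot[10] = e$remembranc
  rot[11] = $remembrance
Sorted (with $ < everything):
  sorted[0] = $remembrance
  sorted[1] = ance$remembr
  sorted[2] = brance$remem
  sorted[3] = ce$remembran
  sorted[4] = e$remembranc
  sorted[5] = embrance$rem
  sorted[6] = emembrance$r
  sorted[7] = mbrance$reme
  sorted[8] = membrance$re
  sorted[9] = nce$remembra
  sorted[10] = rance$rememb
  sorted[11] = remembrance$
sorted[4] = e$remembranc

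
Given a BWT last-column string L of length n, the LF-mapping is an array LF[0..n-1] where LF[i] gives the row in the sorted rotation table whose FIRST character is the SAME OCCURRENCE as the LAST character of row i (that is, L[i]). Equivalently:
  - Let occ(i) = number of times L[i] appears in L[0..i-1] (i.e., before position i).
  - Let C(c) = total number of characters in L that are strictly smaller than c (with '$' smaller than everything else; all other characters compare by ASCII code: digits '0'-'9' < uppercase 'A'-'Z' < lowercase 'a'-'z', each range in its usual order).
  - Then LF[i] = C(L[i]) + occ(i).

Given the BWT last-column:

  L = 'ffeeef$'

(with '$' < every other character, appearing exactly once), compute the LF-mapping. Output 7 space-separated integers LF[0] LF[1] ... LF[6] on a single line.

Char counts: '$':1, 'e':3, 'f':3
C (first-col start): C('$')=0, C('e')=1, C('f')=4
L[0]='f': occ=0, LF[0]=C('f')+0=4+0=4
L[1]='f': occ=1, LF[1]=C('f')+1=4+1=5
L[2]='e': occ=0, LF[2]=C('e')+0=1+0=1
L[3]='e': occ=1, LF[3]=C('e')+1=1+1=2
L[4]='e': occ=2, LF[4]=C('e')+2=1+2=3
L[5]='f': occ=2, LF[5]=C('f')+2=4+2=6
L[6]='$': occ=0, LF[6]=C('$')+0=0+0=0

Answer: 4 5 1 2 3 6 0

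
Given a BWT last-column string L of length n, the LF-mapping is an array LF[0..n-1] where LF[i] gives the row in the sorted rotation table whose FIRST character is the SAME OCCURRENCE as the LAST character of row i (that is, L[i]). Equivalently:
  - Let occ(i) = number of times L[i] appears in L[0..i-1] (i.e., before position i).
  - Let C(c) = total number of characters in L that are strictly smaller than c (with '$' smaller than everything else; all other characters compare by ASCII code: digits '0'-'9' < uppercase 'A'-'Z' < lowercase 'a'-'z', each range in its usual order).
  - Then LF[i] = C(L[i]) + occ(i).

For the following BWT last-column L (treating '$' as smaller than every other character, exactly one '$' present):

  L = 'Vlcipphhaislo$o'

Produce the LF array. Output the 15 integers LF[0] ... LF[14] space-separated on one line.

Char counts: '$':1, 'V':1, 'a':1, 'c':1, 'h':2, 'i':2, 'l':2, 'o':2, 'p':2, 's':1
C (first-col start): C('$')=0, C('V')=1, C('a')=2, C('c')=3, C('h')=4, C('i')=6, C('l')=8, C('o')=10, C('p')=12, C('s')=14
L[0]='V': occ=0, LF[0]=C('V')+0=1+0=1
L[1]='l': occ=0, LF[1]=C('l')+0=8+0=8
L[2]='c': occ=0, LF[2]=C('c')+0=3+0=3
L[3]='i': occ=0, LF[3]=C('i')+0=6+0=6
L[4]='p': occ=0, LF[4]=C('p')+0=12+0=12
L[5]='p': occ=1, LF[5]=C('p')+1=12+1=13
L[6]='h': occ=0, LF[6]=C('h')+0=4+0=4
L[7]='h': occ=1, LF[7]=C('h')+1=4+1=5
L[8]='a': occ=0, LF[8]=C('a')+0=2+0=2
L[9]='i': occ=1, LF[9]=C('i')+1=6+1=7
L[10]='s': occ=0, LF[10]=C('s')+0=14+0=14
L[11]='l': occ=1, LF[11]=C('l')+1=8+1=9
L[12]='o': occ=0, LF[12]=C('o')+0=10+0=10
L[13]='$': occ=0, LF[13]=C('$')+0=0+0=0
L[14]='o': occ=1, LF[14]=C('o')+1=10+1=11

Answer: 1 8 3 6 12 13 4 5 2 7 14 9 10 0 11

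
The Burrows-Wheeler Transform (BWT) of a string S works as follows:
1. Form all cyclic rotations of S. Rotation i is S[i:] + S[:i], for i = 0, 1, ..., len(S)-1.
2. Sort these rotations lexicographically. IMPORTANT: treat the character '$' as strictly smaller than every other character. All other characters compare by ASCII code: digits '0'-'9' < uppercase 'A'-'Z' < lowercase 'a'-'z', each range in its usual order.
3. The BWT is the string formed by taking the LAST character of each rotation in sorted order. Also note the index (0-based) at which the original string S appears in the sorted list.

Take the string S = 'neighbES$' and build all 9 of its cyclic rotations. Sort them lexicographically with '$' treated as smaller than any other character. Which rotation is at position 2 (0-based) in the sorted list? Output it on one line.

Answer: S$neighbE

Derivation:
All 9 rotations (rotation i = S[i:]+S[:i]):
  rot[0] = neighbES$
  rot[1] = eighbES$n
  rot[2] = ighbES$ne
  rot[3] = ghbES$nei
  rot[4] = hbES$neig
  rot[5] = bES$neigh
  rot[6] = ES$neighb
  rot[7] = S$neighbE
  rot[8] = $neighbES
Sorted (with $ < everything):
  sorted[0] = $neighbES
  sorted[1] = ES$neighb
  sorted[2] = S$neighbE
  sorted[3] = bES$neigh
  sorted[4] = eighbES$n
  sorted[5] = ghbES$nei
  sorted[6] = hbES$neig
  sorted[7] = ighbES$ne
  sorted[8] = neighbES$
sorted[2] = S$neighbE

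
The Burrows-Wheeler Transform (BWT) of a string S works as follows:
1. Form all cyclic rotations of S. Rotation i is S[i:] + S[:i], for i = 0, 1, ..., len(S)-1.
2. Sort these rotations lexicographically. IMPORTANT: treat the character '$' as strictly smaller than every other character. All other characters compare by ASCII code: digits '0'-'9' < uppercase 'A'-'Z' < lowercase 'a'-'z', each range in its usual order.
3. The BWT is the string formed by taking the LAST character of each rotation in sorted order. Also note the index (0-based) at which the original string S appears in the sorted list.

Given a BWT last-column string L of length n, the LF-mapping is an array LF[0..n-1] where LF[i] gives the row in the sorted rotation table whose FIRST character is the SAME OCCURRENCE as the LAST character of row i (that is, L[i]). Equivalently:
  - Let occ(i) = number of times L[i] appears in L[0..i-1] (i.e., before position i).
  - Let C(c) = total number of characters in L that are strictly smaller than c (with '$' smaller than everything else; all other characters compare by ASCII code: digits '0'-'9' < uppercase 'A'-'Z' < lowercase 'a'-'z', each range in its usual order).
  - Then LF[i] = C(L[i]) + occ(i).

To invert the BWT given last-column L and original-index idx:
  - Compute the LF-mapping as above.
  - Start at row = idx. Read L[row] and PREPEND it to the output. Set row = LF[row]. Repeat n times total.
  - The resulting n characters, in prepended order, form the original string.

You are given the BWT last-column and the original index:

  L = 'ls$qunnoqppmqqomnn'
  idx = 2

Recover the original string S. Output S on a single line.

Answer: mppoqqmqqonunnnsl$

Derivation:
LF mapping: 1 16 0 12 17 4 5 8 13 10 11 2 14 15 9 3 6 7
Walk LF starting at row 2, prepending L[row]:
  step 1: row=2, L[2]='$', prepend. Next row=LF[2]=0
  step 2: row=0, L[0]='l', prepend. Next row=LF[0]=1
  step 3: row=1, L[1]='s', prepend. Next row=LF[1]=16
  step 4: row=16, L[16]='n', prepend. Next row=LF[16]=6
  step 5: row=6, L[6]='n', prepend. Next row=LF[6]=5
  step 6: row=5, L[5]='n', prepend. Next row=LF[5]=4
  step 7: row=4, L[4]='u', prepend. Next row=LF[4]=17
  step 8: row=17, L[17]='n', prepend. Next row=LF[17]=7
  step 9: row=7, L[7]='o', prepend. Next row=LF[7]=8
  step 10: row=8, L[8]='q', prepend. Next row=LF[8]=13
  step 11: row=13, L[13]='q', prepend. Next row=LF[13]=15
  step 12: row=15, L[15]='m', prepend. Next row=LF[15]=3
  step 13: row=3, L[3]='q', prepend. Next row=LF[3]=12
  step 14: row=12, L[12]='q', prepend. Next row=LF[12]=14
  step 15: row=14, L[14]='o', prepend. Next row=LF[14]=9
  step 16: row=9, L[9]='p', prepend. Next row=LF[9]=10
  step 17: row=10, L[10]='p', prepend. Next row=LF[10]=11
  step 18: row=11, L[11]='m', prepend. Next row=LF[11]=2
Reversed output: mppoqqmqqonunnnsl$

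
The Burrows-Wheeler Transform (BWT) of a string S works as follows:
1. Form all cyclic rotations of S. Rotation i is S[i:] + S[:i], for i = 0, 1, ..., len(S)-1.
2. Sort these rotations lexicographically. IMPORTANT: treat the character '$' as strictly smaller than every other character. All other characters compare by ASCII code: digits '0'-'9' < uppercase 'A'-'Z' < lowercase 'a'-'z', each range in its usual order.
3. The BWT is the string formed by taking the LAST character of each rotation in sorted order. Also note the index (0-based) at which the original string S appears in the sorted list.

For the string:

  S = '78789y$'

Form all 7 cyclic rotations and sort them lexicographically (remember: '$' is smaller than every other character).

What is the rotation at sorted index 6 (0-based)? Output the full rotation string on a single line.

All 7 rotations (rotation i = S[i:]+S[:i]):
  rot[0] = 78789y$
  rot[1] = 8789y$7
  rot[2] = 789y$78
  rot[3] = 89y$787
  rot[4] = 9y$7878
  rot[5] = y$78789
  rot[6] = $78789y
Sorted (with $ < everything):
  sorted[0] = $78789y
  sorted[1] = 78789y$
  sorted[2] = 789y$78
  sorted[3] = 8789y$7
  sorted[4] = 89y$787
  sorted[5] = 9y$7878
  sorted[6] = y$78789
sorted[6] = y$78789

Answer: y$78789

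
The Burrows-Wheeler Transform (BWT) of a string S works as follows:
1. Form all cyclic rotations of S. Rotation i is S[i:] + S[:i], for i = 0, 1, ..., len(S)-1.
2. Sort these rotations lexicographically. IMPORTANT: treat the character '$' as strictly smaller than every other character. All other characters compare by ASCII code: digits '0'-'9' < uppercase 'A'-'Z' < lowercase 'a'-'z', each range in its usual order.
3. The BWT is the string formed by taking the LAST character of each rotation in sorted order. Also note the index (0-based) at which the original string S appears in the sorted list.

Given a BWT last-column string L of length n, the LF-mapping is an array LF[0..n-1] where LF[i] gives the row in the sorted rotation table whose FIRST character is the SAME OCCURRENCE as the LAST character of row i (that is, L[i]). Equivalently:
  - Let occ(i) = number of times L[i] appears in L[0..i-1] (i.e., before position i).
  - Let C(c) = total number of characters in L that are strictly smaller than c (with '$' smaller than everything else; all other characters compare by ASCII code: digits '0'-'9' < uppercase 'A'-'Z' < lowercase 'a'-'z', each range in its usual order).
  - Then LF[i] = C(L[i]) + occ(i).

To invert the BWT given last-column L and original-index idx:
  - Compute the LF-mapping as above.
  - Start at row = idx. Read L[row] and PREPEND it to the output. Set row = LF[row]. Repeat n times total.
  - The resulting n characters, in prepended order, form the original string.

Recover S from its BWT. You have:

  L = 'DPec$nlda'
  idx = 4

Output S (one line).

Answer: candlePD$

Derivation:
LF mapping: 1 2 6 4 0 8 7 5 3
Walk LF starting at row 4, prepending L[row]:
  step 1: row=4, L[4]='$', prepend. Next row=LF[4]=0
  step 2: row=0, L[0]='D', prepend. Next row=LF[0]=1
  step 3: row=1, L[1]='P', prepend. Next row=LF[1]=2
  step 4: row=2, L[2]='e', prepend. Next row=LF[2]=6
  step 5: row=6, L[6]='l', prepend. Next row=LF[6]=7
  step 6: row=7, L[7]='d', prepend. Next row=LF[7]=5
  step 7: row=5, L[5]='n', prepend. Next row=LF[5]=8
  step 8: row=8, L[8]='a', prepend. Next row=LF[8]=3
  step 9: row=3, L[3]='c', prepend. Next row=LF[3]=4
Reversed output: candlePD$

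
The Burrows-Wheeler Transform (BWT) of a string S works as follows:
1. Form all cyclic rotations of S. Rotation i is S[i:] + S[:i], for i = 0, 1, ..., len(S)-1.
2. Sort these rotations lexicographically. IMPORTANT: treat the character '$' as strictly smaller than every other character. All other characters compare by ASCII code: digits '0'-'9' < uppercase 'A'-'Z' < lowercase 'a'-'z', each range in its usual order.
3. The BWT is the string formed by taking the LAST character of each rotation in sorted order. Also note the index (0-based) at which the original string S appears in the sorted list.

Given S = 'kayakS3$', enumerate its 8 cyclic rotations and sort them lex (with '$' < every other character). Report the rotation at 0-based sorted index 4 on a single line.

All 8 rotations (rotation i = S[i:]+S[:i]):
  rot[0] = kayakS3$
  rot[1] = ayakS3$k
  rot[2] = yakS3$ka
  rot[3] = akS3$kay
  rot[4] = kS3$kaya
  rot[5] = S3$kayak
  rot[6] = 3$kayakS
  rot[7] = $kayakS3
Sorted (with $ < everything):
  sorted[0] = $kayakS3
  sorted[1] = 3$kayakS
  sorted[2] = S3$kayak
  sorted[3] = akS3$kay
  sorted[4] = ayakS3$k
  sorted[5] = kS3$kaya
  sorted[6] = kayakS3$
  sorted[7] = yakS3$ka
sorted[4] = ayakS3$k

Answer: ayakS3$k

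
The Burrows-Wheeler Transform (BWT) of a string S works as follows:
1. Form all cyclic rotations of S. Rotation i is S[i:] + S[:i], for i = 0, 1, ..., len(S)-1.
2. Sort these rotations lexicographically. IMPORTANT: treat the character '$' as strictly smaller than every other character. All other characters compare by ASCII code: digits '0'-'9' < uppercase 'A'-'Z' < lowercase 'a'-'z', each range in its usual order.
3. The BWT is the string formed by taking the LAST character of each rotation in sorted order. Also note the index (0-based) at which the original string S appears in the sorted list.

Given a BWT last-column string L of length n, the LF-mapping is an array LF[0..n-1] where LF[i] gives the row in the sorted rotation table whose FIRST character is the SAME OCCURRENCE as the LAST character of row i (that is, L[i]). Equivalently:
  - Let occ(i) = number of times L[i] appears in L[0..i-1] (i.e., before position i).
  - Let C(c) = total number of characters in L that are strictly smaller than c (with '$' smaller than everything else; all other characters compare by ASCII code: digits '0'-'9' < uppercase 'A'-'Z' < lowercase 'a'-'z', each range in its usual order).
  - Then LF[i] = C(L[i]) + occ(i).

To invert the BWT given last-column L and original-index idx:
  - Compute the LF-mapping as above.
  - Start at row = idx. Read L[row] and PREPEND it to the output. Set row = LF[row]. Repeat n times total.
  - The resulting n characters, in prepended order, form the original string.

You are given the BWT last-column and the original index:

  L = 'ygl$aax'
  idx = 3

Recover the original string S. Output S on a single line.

LF mapping: 6 3 4 0 1 2 5
Walk LF starting at row 3, prepending L[row]:
  step 1: row=3, L[3]='$', prepend. Next row=LF[3]=0
  step 2: row=0, L[0]='y', prepend. Next row=LF[0]=6
  step 3: row=6, L[6]='x', prepend. Next row=LF[6]=5
  step 4: row=5, L[5]='a', prepend. Next row=LF[5]=2
  step 5: row=2, L[2]='l', prepend. Next row=LF[2]=4
  step 6: row=4, L[4]='a', prepend. Next row=LF[4]=1
  step 7: row=1, L[1]='g', prepend. Next row=LF[1]=3
Reversed output: galaxy$

Answer: galaxy$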